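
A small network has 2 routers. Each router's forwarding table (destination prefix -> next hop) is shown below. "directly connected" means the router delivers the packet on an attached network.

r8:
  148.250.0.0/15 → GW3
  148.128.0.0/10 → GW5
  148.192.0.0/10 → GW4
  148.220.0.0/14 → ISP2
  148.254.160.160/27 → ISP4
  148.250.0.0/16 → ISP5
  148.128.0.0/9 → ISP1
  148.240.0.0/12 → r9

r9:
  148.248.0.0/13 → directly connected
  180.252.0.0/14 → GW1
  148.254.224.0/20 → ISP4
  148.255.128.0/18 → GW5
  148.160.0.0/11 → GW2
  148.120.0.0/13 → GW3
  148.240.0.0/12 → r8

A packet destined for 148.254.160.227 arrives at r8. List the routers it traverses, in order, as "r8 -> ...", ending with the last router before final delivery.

At r8: longest match for 148.254.160.227 is 148.240.0.0/12 -> r9
At r9: longest match for 148.254.160.227 is 148.248.0.0/13 -> directly connected

r8 -> r9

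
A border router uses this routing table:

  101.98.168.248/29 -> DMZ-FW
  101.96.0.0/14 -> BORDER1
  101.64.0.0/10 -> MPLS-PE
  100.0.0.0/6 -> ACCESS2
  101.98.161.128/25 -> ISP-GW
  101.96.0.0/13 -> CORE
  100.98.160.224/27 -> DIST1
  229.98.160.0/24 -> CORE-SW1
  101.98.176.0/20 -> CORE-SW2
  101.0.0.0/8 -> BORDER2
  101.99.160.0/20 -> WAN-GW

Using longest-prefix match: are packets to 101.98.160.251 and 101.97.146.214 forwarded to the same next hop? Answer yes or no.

yes

101.98.160.251: longest match 101.96.0.0/14 -> BORDER1
101.97.146.214: longest match 101.96.0.0/14 -> BORDER1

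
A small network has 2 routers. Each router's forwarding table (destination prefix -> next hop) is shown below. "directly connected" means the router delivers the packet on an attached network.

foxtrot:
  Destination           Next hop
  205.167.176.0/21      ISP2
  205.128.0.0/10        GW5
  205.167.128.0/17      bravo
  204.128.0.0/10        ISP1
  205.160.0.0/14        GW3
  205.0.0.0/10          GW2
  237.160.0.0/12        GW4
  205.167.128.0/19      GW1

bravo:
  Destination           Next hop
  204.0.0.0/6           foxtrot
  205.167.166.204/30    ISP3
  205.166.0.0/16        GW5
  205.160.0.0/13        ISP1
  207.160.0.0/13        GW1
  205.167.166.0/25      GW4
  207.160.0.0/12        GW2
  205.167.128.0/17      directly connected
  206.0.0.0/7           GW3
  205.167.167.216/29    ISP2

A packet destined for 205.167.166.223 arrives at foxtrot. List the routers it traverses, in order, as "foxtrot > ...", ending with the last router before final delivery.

foxtrot > bravo

At foxtrot: longest match for 205.167.166.223 is 205.167.128.0/17 -> bravo
At bravo: longest match for 205.167.166.223 is 205.167.128.0/17 -> directly connected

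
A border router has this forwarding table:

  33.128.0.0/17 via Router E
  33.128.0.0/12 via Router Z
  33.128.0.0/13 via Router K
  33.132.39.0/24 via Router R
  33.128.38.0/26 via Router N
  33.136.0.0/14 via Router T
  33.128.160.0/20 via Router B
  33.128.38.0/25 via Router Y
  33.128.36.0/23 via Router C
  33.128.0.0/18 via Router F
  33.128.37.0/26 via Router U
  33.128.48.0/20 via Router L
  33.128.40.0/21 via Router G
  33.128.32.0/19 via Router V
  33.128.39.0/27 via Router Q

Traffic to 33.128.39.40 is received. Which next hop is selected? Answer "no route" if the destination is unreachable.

Router V

Routes whose prefix contains 33.128.39.40:
  33.128.0.0/12 (33.128.0.0 - 33.143.255.255) -> Router Z
  33.128.0.0/13 (33.128.0.0 - 33.135.255.255) -> Router K
  33.128.0.0/17 (33.128.0.0 - 33.128.127.255) -> Router E
  33.128.0.0/18 (33.128.0.0 - 33.128.63.255) -> Router F
  33.128.32.0/19 (33.128.32.0 - 33.128.63.255) -> Router V
More-specific entries that do NOT match:
  33.128.39.0/27 (33.128.39.0 - 33.128.39.31) does not contain 33.128.39.40
  33.128.38.0/26 (33.128.38.0 - 33.128.38.63) does not contain 33.128.39.40
  33.128.37.0/26 (33.128.37.0 - 33.128.37.63) does not contain 33.128.39.40
  33.128.38.0/25 (33.128.38.0 - 33.128.38.127) does not contain 33.128.39.40
  33.132.39.0/24 (33.132.39.0 - 33.132.39.255) does not contain 33.128.39.40
  33.128.36.0/23 (33.128.36.0 - 33.128.37.255) does not contain 33.128.39.40
  33.128.40.0/21 (33.128.40.0 - 33.128.47.255) does not contain 33.128.39.40
  33.128.160.0/20 (33.128.160.0 - 33.128.175.255) does not contain 33.128.39.40
  33.128.48.0/20 (33.128.48.0 - 33.128.63.255) does not contain 33.128.39.40
Longest matching prefix is /19 -> next hop Router V.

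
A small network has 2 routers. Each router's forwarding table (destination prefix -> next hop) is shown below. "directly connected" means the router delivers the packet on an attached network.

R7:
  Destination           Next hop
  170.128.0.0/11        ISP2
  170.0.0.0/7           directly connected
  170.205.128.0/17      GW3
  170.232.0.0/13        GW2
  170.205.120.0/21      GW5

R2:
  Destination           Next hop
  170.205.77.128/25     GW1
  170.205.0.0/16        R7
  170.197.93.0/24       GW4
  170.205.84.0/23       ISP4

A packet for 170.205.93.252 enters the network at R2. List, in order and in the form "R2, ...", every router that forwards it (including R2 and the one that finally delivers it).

R2, R7

At R2: longest match for 170.205.93.252 is 170.205.0.0/16 -> R7
At R7: longest match for 170.205.93.252 is 170.0.0.0/7 -> directly connected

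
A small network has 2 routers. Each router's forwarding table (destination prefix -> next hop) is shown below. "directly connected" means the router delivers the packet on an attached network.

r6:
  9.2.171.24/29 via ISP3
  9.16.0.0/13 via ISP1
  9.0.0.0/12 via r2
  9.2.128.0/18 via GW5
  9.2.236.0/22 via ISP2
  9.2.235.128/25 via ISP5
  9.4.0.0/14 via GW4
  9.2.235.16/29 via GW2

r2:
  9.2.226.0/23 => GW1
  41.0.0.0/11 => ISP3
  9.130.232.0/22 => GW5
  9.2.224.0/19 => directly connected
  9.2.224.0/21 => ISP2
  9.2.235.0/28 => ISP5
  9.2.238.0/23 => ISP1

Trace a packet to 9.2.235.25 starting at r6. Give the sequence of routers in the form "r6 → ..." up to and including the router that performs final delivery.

At r6: longest match for 9.2.235.25 is 9.0.0.0/12 -> r2
At r2: longest match for 9.2.235.25 is 9.2.224.0/19 -> directly connected

r6 → r2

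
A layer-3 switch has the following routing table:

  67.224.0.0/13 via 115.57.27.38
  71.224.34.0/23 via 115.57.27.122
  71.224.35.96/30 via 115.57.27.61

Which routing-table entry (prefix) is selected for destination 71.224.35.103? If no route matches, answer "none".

71.224.34.0/23

Entries matching 71.224.35.103:
  71.224.34.0/23 (71.224.34.0 - 71.224.35.255)
Most specific is 71.224.34.0/23.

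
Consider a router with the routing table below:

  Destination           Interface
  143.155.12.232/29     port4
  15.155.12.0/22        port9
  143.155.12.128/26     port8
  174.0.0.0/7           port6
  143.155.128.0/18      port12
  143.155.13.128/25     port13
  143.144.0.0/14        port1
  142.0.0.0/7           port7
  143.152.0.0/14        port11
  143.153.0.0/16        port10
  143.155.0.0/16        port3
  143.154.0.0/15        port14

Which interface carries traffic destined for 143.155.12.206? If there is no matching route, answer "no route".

Routes whose prefix contains 143.155.12.206:
  142.0.0.0/7 (142.0.0.0 - 143.255.255.255) -> port7
  143.152.0.0/14 (143.152.0.0 - 143.155.255.255) -> port11
  143.154.0.0/15 (143.154.0.0 - 143.155.255.255) -> port14
  143.155.0.0/16 (143.155.0.0 - 143.155.255.255) -> port3
More-specific entries that do NOT match:
  143.155.12.232/29 (143.155.12.232 - 143.155.12.239) does not contain 143.155.12.206
  143.155.12.128/26 (143.155.12.128 - 143.155.12.191) does not contain 143.155.12.206
  143.155.13.128/25 (143.155.13.128 - 143.155.13.255) does not contain 143.155.12.206
  15.155.12.0/22 (15.155.12.0 - 15.155.15.255) does not contain 143.155.12.206
  143.155.128.0/18 (143.155.128.0 - 143.155.191.255) does not contain 143.155.12.206
Longest matching prefix is /16 -> interface port3.

port3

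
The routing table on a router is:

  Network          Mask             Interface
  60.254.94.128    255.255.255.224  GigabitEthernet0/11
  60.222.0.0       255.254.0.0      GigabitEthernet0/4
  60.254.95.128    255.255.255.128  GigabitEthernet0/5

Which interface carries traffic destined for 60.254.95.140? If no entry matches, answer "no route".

GigabitEthernet0/5

Routes whose prefix contains 60.254.95.140:
  60.254.95.128/25 (60.254.95.128 - 60.254.95.255) -> GigabitEthernet0/5
More-specific entries that do NOT match:
  60.254.94.128/27 (60.254.94.128 - 60.254.94.159) does not contain 60.254.95.140
Longest matching prefix is /25 -> interface GigabitEthernet0/5.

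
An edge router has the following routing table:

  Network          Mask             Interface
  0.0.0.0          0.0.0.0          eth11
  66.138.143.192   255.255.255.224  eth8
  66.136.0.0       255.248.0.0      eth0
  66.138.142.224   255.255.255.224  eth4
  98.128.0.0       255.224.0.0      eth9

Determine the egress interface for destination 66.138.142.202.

eth0

Routes whose prefix contains 66.138.142.202:
  0.0.0.0/0 (default, matches everything) -> eth11
  66.136.0.0/13 (66.136.0.0 - 66.143.255.255) -> eth0
More-specific entries that do NOT match:
  66.138.143.192/27 (66.138.143.192 - 66.138.143.223) does not contain 66.138.142.202
  66.138.142.224/27 (66.138.142.224 - 66.138.142.255) does not contain 66.138.142.202
Longest matching prefix is /13 -> interface eth0.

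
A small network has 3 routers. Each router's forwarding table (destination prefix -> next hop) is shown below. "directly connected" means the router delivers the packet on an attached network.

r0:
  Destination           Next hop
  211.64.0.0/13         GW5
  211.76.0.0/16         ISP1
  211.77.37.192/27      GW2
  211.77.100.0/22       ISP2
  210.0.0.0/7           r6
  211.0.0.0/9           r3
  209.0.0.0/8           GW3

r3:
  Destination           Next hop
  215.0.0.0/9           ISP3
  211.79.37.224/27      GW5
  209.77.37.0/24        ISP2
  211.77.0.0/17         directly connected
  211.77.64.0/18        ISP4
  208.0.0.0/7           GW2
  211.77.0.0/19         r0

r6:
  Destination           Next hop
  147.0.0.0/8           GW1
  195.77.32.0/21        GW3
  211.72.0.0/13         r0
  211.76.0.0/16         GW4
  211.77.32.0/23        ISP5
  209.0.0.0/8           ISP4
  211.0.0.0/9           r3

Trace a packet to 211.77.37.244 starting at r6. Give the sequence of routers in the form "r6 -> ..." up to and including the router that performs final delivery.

r6 -> r0 -> r3

At r6: longest match for 211.77.37.244 is 211.72.0.0/13 -> r0
At r0: longest match for 211.77.37.244 is 211.0.0.0/9 -> r3
At r3: longest match for 211.77.37.244 is 211.77.0.0/17 -> directly connected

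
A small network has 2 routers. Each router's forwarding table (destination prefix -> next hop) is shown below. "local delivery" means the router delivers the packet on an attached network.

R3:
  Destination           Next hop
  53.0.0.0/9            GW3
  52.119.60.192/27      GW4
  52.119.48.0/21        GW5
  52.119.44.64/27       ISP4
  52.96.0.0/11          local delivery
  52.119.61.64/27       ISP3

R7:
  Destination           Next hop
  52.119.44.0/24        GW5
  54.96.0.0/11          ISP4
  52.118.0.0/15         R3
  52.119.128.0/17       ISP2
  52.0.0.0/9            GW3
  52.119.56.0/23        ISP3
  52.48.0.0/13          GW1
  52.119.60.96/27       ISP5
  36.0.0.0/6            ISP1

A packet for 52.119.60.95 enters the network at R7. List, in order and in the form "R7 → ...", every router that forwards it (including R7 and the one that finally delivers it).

R7 → R3

At R7: longest match for 52.119.60.95 is 52.118.0.0/15 -> R3
At R3: longest match for 52.119.60.95 is 52.96.0.0/11 -> local delivery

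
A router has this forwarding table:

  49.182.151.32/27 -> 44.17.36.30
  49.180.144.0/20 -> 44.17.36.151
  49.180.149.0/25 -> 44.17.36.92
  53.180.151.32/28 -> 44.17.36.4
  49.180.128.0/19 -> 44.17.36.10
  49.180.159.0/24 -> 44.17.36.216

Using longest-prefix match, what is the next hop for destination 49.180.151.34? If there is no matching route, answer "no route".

44.17.36.151

Routes whose prefix contains 49.180.151.34:
  49.180.128.0/19 (49.180.128.0 - 49.180.159.255) -> 44.17.36.10
  49.180.144.0/20 (49.180.144.0 - 49.180.159.255) -> 44.17.36.151
More-specific entries that do NOT match:
  53.180.151.32/28 (53.180.151.32 - 53.180.151.47) does not contain 49.180.151.34
  49.182.151.32/27 (49.182.151.32 - 49.182.151.63) does not contain 49.180.151.34
  49.180.149.0/25 (49.180.149.0 - 49.180.149.127) does not contain 49.180.151.34
  49.180.159.0/24 (49.180.159.0 - 49.180.159.255) does not contain 49.180.151.34
Longest matching prefix is /20 -> next hop 44.17.36.151.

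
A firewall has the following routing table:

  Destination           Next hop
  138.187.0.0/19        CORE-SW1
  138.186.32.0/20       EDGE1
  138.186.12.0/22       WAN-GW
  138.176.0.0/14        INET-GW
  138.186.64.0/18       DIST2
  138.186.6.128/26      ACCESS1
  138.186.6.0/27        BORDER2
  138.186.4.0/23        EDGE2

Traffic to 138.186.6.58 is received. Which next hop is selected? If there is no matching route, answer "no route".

No entry's prefix contains 138.186.6.58; there is no default route.

no route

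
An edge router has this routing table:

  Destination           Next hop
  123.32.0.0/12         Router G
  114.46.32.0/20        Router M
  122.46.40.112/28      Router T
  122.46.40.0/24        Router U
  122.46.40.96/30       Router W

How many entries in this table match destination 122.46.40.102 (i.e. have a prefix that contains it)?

1

Prefixes containing 122.46.40.102:
  122.46.40.0/24 (122.46.40.0 - 122.46.40.255)
Total matching entries: 1.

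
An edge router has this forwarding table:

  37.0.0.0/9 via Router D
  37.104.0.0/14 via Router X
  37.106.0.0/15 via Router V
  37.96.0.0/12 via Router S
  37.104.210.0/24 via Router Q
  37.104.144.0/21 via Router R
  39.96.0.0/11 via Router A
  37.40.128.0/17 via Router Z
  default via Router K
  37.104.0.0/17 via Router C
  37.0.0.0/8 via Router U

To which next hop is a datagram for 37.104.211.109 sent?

Routes whose prefix contains 37.104.211.109:
  0.0.0.0/0 (default, matches everything) -> Router K
  37.0.0.0/8 (37.0.0.0 - 37.255.255.255) -> Router U
  37.0.0.0/9 (37.0.0.0 - 37.127.255.255) -> Router D
  37.96.0.0/12 (37.96.0.0 - 37.111.255.255) -> Router S
  37.104.0.0/14 (37.104.0.0 - 37.107.255.255) -> Router X
More-specific entries that do NOT match:
  37.104.210.0/24 (37.104.210.0 - 37.104.210.255) does not contain 37.104.211.109
  37.104.144.0/21 (37.104.144.0 - 37.104.151.255) does not contain 37.104.211.109
  37.40.128.0/17 (37.40.128.0 - 37.40.255.255) does not contain 37.104.211.109
  37.104.0.0/17 (37.104.0.0 - 37.104.127.255) does not contain 37.104.211.109
  37.106.0.0/15 (37.106.0.0 - 37.107.255.255) does not contain 37.104.211.109
Longest matching prefix is /14 -> next hop Router X.

Router X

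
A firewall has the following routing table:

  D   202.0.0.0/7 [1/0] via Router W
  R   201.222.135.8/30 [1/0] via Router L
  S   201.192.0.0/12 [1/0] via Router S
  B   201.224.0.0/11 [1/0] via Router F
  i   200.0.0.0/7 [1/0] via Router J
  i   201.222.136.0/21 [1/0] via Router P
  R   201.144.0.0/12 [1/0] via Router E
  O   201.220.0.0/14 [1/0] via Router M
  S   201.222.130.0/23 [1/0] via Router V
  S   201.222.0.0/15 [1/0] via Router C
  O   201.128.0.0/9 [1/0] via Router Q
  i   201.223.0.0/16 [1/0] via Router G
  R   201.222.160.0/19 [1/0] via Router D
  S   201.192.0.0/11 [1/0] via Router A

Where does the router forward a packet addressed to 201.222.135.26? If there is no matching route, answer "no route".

Router C

Routes whose prefix contains 201.222.135.26:
  200.0.0.0/7 (200.0.0.0 - 201.255.255.255) -> Router J
  201.128.0.0/9 (201.128.0.0 - 201.255.255.255) -> Router Q
  201.192.0.0/11 (201.192.0.0 - 201.223.255.255) -> Router A
  201.220.0.0/14 (201.220.0.0 - 201.223.255.255) -> Router M
  201.222.0.0/15 (201.222.0.0 - 201.223.255.255) -> Router C
More-specific entries that do NOT match:
  201.222.135.8/30 (201.222.135.8 - 201.222.135.11) does not contain 201.222.135.26
  201.222.130.0/23 (201.222.130.0 - 201.222.131.255) does not contain 201.222.135.26
  201.222.136.0/21 (201.222.136.0 - 201.222.143.255) does not contain 201.222.135.26
  201.222.160.0/19 (201.222.160.0 - 201.222.191.255) does not contain 201.222.135.26
  201.223.0.0/16 (201.223.0.0 - 201.223.255.255) does not contain 201.222.135.26
Longest matching prefix is /15 -> next hop Router C.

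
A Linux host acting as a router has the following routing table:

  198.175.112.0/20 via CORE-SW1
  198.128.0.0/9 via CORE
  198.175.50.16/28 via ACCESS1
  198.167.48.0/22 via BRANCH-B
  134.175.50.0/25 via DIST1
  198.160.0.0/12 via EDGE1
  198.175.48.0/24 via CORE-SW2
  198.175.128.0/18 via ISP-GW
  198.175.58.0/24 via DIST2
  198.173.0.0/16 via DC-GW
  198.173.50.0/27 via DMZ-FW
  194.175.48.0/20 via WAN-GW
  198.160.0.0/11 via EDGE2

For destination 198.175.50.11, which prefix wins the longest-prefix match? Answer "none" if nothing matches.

Entries matching 198.175.50.11:
  198.128.0.0/9 (198.128.0.0 - 198.255.255.255)
  198.160.0.0/11 (198.160.0.0 - 198.191.255.255)
  198.160.0.0/12 (198.160.0.0 - 198.175.255.255)
Most specific is 198.160.0.0/12.

198.160.0.0/12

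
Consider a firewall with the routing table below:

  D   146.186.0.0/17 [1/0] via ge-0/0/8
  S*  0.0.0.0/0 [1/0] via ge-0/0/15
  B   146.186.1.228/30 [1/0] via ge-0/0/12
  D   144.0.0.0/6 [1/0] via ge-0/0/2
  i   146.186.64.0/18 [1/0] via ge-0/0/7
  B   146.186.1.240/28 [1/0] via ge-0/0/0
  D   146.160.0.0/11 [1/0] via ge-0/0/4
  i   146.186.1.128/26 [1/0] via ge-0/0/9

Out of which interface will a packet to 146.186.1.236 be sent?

ge-0/0/8

Routes whose prefix contains 146.186.1.236:
  0.0.0.0/0 (default, matches everything) -> ge-0/0/15
  144.0.0.0/6 (144.0.0.0 - 147.255.255.255) -> ge-0/0/2
  146.160.0.0/11 (146.160.0.0 - 146.191.255.255) -> ge-0/0/4
  146.186.0.0/17 (146.186.0.0 - 146.186.127.255) -> ge-0/0/8
More-specific entries that do NOT match:
  146.186.1.228/30 (146.186.1.228 - 146.186.1.231) does not contain 146.186.1.236
  146.186.1.240/28 (146.186.1.240 - 146.186.1.255) does not contain 146.186.1.236
  146.186.1.128/26 (146.186.1.128 - 146.186.1.191) does not contain 146.186.1.236
  146.186.64.0/18 (146.186.64.0 - 146.186.127.255) does not contain 146.186.1.236
Longest matching prefix is /17 -> interface ge-0/0/8.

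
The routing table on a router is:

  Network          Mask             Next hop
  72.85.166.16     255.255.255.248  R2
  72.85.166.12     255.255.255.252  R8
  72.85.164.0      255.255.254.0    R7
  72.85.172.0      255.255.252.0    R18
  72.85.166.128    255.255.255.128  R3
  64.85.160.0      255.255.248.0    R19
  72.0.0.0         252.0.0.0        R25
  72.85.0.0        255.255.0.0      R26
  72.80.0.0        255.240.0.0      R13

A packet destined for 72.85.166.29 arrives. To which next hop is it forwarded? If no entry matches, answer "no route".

Routes whose prefix contains 72.85.166.29:
  72.0.0.0/6 (72.0.0.0 - 75.255.255.255) -> R25
  72.80.0.0/12 (72.80.0.0 - 72.95.255.255) -> R13
  72.85.0.0/16 (72.85.0.0 - 72.85.255.255) -> R26
More-specific entries that do NOT match:
  72.85.166.12/30 (72.85.166.12 - 72.85.166.15) does not contain 72.85.166.29
  72.85.166.16/29 (72.85.166.16 - 72.85.166.23) does not contain 72.85.166.29
  72.85.166.128/25 (72.85.166.128 - 72.85.166.255) does not contain 72.85.166.29
  72.85.164.0/23 (72.85.164.0 - 72.85.165.255) does not contain 72.85.166.29
  72.85.172.0/22 (72.85.172.0 - 72.85.175.255) does not contain 72.85.166.29
  64.85.160.0/21 (64.85.160.0 - 64.85.167.255) does not contain 72.85.166.29
Longest matching prefix is /16 -> next hop R26.

R26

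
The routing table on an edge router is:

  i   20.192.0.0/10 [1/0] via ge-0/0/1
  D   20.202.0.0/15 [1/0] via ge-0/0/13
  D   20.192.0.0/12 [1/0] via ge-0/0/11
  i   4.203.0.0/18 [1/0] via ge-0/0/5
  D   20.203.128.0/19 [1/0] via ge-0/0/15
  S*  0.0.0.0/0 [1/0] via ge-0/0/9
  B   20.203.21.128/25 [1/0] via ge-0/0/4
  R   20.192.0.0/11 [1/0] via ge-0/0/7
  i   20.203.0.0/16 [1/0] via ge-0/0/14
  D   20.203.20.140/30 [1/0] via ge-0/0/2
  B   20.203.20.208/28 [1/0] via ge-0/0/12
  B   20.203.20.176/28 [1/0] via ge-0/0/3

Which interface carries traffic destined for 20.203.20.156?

Routes whose prefix contains 20.203.20.156:
  0.0.0.0/0 (default, matches everything) -> ge-0/0/9
  20.192.0.0/10 (20.192.0.0 - 20.255.255.255) -> ge-0/0/1
  20.192.0.0/11 (20.192.0.0 - 20.223.255.255) -> ge-0/0/7
  20.192.0.0/12 (20.192.0.0 - 20.207.255.255) -> ge-0/0/11
  20.202.0.0/15 (20.202.0.0 - 20.203.255.255) -> ge-0/0/13
  20.203.0.0/16 (20.203.0.0 - 20.203.255.255) -> ge-0/0/14
More-specific entries that do NOT match:
  20.203.20.140/30 (20.203.20.140 - 20.203.20.143) does not contain 20.203.20.156
  20.203.20.208/28 (20.203.20.208 - 20.203.20.223) does not contain 20.203.20.156
  20.203.20.176/28 (20.203.20.176 - 20.203.20.191) does not contain 20.203.20.156
  20.203.21.128/25 (20.203.21.128 - 20.203.21.255) does not contain 20.203.20.156
  20.203.128.0/19 (20.203.128.0 - 20.203.159.255) does not contain 20.203.20.156
  4.203.0.0/18 (4.203.0.0 - 4.203.63.255) does not contain 20.203.20.156
Longest matching prefix is /16 -> interface ge-0/0/14.

ge-0/0/14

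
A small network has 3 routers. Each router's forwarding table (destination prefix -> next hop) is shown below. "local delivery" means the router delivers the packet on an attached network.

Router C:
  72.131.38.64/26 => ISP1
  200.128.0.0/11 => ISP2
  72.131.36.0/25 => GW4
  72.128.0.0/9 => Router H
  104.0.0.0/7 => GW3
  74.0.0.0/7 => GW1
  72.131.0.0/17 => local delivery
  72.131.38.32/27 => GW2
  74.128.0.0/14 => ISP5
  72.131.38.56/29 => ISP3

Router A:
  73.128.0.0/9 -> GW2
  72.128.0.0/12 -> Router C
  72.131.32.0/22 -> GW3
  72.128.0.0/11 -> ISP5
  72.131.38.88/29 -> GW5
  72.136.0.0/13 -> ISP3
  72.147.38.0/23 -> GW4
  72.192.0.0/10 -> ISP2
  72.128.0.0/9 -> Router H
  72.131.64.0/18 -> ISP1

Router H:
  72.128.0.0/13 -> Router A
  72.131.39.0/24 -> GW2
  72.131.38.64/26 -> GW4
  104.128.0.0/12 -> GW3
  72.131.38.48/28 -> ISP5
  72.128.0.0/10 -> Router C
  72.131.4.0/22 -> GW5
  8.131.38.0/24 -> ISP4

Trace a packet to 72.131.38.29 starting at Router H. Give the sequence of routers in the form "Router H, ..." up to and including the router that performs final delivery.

Router H, Router A, Router C

At Router H: longest match for 72.131.38.29 is 72.128.0.0/13 -> Router A
At Router A: longest match for 72.131.38.29 is 72.128.0.0/12 -> Router C
At Router C: longest match for 72.131.38.29 is 72.131.0.0/17 -> local delivery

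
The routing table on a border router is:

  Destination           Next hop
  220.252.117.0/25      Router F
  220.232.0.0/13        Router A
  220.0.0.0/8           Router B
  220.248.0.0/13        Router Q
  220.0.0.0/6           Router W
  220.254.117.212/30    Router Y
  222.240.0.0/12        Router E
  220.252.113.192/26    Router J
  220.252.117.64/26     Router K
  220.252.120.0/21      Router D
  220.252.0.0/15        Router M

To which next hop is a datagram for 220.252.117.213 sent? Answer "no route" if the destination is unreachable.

Routes whose prefix contains 220.252.117.213:
  220.0.0.0/6 (220.0.0.0 - 223.255.255.255) -> Router W
  220.0.0.0/8 (220.0.0.0 - 220.255.255.255) -> Router B
  220.248.0.0/13 (220.248.0.0 - 220.255.255.255) -> Router Q
  220.252.0.0/15 (220.252.0.0 - 220.253.255.255) -> Router M
More-specific entries that do NOT match:
  220.254.117.212/30 (220.254.117.212 - 220.254.117.215) does not contain 220.252.117.213
  220.252.113.192/26 (220.252.113.192 - 220.252.113.255) does not contain 220.252.117.213
  220.252.117.64/26 (220.252.117.64 - 220.252.117.127) does not contain 220.252.117.213
  220.252.117.0/25 (220.252.117.0 - 220.252.117.127) does not contain 220.252.117.213
  220.252.120.0/21 (220.252.120.0 - 220.252.127.255) does not contain 220.252.117.213
Longest matching prefix is /15 -> next hop Router M.

Router M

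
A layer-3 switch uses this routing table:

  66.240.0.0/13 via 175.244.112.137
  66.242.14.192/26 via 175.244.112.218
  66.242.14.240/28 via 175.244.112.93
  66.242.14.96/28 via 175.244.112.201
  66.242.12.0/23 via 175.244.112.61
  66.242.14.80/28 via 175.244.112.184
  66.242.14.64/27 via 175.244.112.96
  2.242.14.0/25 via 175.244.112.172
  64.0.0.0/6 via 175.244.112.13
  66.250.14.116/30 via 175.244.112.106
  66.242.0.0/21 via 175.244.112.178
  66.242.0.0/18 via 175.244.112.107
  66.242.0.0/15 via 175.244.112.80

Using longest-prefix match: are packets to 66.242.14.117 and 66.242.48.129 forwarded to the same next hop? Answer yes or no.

yes

66.242.14.117: longest match 66.242.0.0/18 -> 175.244.112.107
66.242.48.129: longest match 66.242.0.0/18 -> 175.244.112.107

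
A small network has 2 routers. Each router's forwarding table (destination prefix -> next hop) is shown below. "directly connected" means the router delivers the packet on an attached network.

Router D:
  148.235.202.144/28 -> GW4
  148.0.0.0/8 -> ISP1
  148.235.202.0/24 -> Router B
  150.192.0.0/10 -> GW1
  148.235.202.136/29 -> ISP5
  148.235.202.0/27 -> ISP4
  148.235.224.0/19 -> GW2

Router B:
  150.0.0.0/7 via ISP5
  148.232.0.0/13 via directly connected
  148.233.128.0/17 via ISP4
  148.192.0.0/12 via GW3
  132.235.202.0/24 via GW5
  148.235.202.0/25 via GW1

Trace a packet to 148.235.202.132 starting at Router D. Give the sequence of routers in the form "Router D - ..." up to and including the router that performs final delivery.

Router D - Router B

At Router D: longest match for 148.235.202.132 is 148.235.202.0/24 -> Router B
At Router B: longest match for 148.235.202.132 is 148.232.0.0/13 -> directly connected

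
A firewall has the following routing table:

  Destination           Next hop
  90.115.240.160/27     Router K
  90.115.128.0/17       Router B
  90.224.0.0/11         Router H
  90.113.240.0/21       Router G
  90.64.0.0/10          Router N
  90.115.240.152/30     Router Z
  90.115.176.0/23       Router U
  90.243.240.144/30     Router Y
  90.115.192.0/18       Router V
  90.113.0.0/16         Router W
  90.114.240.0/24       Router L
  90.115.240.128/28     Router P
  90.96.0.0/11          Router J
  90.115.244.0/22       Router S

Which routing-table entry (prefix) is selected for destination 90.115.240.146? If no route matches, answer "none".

90.115.192.0/18

Entries matching 90.115.240.146:
  90.64.0.0/10 (90.64.0.0 - 90.127.255.255)
  90.96.0.0/11 (90.96.0.0 - 90.127.255.255)
  90.115.128.0/17 (90.115.128.0 - 90.115.255.255)
  90.115.192.0/18 (90.115.192.0 - 90.115.255.255)
Most specific is 90.115.192.0/18.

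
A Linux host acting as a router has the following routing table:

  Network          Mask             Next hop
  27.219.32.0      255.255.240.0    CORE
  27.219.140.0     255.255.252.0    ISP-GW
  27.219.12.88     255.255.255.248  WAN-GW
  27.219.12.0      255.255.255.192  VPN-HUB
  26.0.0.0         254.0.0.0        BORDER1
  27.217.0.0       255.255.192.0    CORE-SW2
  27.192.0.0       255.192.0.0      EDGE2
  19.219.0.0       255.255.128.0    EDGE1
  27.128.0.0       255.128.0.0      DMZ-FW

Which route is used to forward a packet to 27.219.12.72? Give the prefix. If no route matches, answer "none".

27.192.0.0/10

Entries matching 27.219.12.72:
  26.0.0.0/7 (26.0.0.0 - 27.255.255.255)
  27.128.0.0/9 (27.128.0.0 - 27.255.255.255)
  27.192.0.0/10 (27.192.0.0 - 27.255.255.255)
Most specific is 27.192.0.0/10.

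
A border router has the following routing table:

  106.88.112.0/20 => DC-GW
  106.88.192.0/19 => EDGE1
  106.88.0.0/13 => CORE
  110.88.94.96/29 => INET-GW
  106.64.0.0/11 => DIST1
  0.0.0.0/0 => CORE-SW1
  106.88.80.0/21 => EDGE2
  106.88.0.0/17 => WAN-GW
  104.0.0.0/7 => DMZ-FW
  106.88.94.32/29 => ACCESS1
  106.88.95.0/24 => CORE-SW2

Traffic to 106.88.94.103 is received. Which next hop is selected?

Routes whose prefix contains 106.88.94.103:
  0.0.0.0/0 (default, matches everything) -> CORE-SW1
  106.64.0.0/11 (106.64.0.0 - 106.95.255.255) -> DIST1
  106.88.0.0/13 (106.88.0.0 - 106.95.255.255) -> CORE
  106.88.0.0/17 (106.88.0.0 - 106.88.127.255) -> WAN-GW
More-specific entries that do NOT match:
  110.88.94.96/29 (110.88.94.96 - 110.88.94.103) does not contain 106.88.94.103
  106.88.94.32/29 (106.88.94.32 - 106.88.94.39) does not contain 106.88.94.103
  106.88.95.0/24 (106.88.95.0 - 106.88.95.255) does not contain 106.88.94.103
  106.88.80.0/21 (106.88.80.0 - 106.88.87.255) does not contain 106.88.94.103
  106.88.112.0/20 (106.88.112.0 - 106.88.127.255) does not contain 106.88.94.103
  106.88.192.0/19 (106.88.192.0 - 106.88.223.255) does not contain 106.88.94.103
Longest matching prefix is /17 -> next hop WAN-GW.

WAN-GW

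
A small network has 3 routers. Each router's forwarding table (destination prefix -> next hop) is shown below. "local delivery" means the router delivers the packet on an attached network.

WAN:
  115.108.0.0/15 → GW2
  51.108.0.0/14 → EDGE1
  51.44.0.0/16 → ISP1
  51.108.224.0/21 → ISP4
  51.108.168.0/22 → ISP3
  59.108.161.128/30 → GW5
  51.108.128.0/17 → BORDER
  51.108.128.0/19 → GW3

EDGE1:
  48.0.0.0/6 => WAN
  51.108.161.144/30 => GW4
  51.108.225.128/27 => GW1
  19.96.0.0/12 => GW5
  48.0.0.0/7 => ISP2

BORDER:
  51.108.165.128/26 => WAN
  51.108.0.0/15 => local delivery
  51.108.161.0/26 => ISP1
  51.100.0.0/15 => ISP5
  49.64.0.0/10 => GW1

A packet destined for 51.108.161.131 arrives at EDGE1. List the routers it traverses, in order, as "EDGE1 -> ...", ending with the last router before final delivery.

EDGE1 -> WAN -> BORDER

At EDGE1: longest match for 51.108.161.131 is 48.0.0.0/6 -> WAN
At WAN: longest match for 51.108.161.131 is 51.108.128.0/17 -> BORDER
At BORDER: longest match for 51.108.161.131 is 51.108.0.0/15 -> local delivery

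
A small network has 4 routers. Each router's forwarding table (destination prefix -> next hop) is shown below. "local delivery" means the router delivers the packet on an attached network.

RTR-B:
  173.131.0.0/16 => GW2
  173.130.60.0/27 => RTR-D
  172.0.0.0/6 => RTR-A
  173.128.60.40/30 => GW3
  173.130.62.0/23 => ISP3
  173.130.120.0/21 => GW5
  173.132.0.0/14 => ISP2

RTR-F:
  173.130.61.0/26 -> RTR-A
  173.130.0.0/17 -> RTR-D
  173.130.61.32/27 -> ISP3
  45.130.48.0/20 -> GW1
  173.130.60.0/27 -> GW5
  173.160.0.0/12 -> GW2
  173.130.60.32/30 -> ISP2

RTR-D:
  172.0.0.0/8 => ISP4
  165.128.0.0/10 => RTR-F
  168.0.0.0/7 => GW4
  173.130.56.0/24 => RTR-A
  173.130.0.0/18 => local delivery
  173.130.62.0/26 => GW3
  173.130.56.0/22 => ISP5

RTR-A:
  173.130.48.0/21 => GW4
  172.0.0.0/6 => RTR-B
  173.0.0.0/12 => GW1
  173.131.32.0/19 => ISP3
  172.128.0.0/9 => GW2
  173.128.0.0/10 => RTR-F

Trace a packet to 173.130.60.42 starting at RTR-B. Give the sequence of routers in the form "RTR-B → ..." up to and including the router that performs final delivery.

RTR-B → RTR-A → RTR-F → RTR-D

At RTR-B: longest match for 173.130.60.42 is 172.0.0.0/6 -> RTR-A
At RTR-A: longest match for 173.130.60.42 is 173.128.0.0/10 -> RTR-F
At RTR-F: longest match for 173.130.60.42 is 173.130.0.0/17 -> RTR-D
At RTR-D: longest match for 173.130.60.42 is 173.130.0.0/18 -> local delivery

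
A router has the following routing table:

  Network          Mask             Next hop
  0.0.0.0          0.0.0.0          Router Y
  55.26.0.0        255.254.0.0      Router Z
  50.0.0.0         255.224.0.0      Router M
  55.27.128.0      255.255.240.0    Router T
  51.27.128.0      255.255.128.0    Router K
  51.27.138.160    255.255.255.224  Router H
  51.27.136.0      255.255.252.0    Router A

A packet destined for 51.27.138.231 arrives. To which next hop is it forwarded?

Routes whose prefix contains 51.27.138.231:
  0.0.0.0/0 (default, matches everything) -> Router Y
  51.27.128.0/17 (51.27.128.0 - 51.27.255.255) -> Router K
  51.27.136.0/22 (51.27.136.0 - 51.27.139.255) -> Router A
More-specific entries that do NOT match:
  51.27.138.160/27 (51.27.138.160 - 51.27.138.191) does not contain 51.27.138.231
Longest matching prefix is /22 -> next hop Router A.

Router A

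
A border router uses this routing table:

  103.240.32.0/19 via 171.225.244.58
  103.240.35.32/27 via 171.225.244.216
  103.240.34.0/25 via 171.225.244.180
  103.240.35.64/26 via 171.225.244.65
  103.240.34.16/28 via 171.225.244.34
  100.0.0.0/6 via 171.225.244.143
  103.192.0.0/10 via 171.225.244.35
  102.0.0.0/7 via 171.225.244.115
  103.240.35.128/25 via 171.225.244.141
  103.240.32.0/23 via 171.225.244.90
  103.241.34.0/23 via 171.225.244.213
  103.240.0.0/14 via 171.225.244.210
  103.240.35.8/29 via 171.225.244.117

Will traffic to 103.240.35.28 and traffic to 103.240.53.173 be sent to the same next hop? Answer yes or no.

yes

103.240.35.28: longest match 103.240.32.0/19 -> 171.225.244.58
103.240.53.173: longest match 103.240.32.0/19 -> 171.225.244.58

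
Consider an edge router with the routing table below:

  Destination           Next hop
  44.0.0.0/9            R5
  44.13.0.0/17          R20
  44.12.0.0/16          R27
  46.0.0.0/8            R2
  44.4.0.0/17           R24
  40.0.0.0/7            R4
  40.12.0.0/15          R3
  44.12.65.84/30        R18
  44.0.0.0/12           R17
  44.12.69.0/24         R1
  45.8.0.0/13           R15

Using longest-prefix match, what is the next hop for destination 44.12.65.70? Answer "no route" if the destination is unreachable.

Routes whose prefix contains 44.12.65.70:
  44.0.0.0/9 (44.0.0.0 - 44.127.255.255) -> R5
  44.0.0.0/12 (44.0.0.0 - 44.15.255.255) -> R17
  44.12.0.0/16 (44.12.0.0 - 44.12.255.255) -> R27
More-specific entries that do NOT match:
  44.12.65.84/30 (44.12.65.84 - 44.12.65.87) does not contain 44.12.65.70
  44.12.69.0/24 (44.12.69.0 - 44.12.69.255) does not contain 44.12.65.70
  44.13.0.0/17 (44.13.0.0 - 44.13.127.255) does not contain 44.12.65.70
  44.4.0.0/17 (44.4.0.0 - 44.4.127.255) does not contain 44.12.65.70
Longest matching prefix is /16 -> next hop R27.

R27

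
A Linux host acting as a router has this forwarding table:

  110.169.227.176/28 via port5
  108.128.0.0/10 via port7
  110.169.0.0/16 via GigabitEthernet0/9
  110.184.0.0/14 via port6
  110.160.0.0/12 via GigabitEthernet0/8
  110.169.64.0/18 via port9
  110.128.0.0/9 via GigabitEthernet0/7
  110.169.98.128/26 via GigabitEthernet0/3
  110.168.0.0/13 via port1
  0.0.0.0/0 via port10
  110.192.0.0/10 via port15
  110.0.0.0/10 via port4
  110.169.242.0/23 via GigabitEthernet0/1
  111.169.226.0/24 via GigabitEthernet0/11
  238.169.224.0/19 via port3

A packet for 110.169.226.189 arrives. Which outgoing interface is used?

GigabitEthernet0/9

Routes whose prefix contains 110.169.226.189:
  0.0.0.0/0 (default, matches everything) -> port10
  110.128.0.0/9 (110.128.0.0 - 110.255.255.255) -> GigabitEthernet0/7
  110.160.0.0/12 (110.160.0.0 - 110.175.255.255) -> GigabitEthernet0/8
  110.168.0.0/13 (110.168.0.0 - 110.175.255.255) -> port1
  110.169.0.0/16 (110.169.0.0 - 110.169.255.255) -> GigabitEthernet0/9
More-specific entries that do NOT match:
  110.169.227.176/28 (110.169.227.176 - 110.169.227.191) does not contain 110.169.226.189
  110.169.98.128/26 (110.169.98.128 - 110.169.98.191) does not contain 110.169.226.189
  111.169.226.0/24 (111.169.226.0 - 111.169.226.255) does not contain 110.169.226.189
  110.169.242.0/23 (110.169.242.0 - 110.169.243.255) does not contain 110.169.226.189
  238.169.224.0/19 (238.169.224.0 - 238.169.255.255) does not contain 110.169.226.189
  110.169.64.0/18 (110.169.64.0 - 110.169.127.255) does not contain 110.169.226.189
Longest matching prefix is /16 -> interface GigabitEthernet0/9.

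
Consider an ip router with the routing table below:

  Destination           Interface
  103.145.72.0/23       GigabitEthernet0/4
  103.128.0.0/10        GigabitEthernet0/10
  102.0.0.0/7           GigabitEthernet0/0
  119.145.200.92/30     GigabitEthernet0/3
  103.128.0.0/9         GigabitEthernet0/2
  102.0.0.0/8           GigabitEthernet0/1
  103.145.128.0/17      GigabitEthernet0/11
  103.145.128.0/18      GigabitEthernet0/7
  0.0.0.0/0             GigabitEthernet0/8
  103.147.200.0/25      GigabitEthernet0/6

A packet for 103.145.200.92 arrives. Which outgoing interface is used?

GigabitEthernet0/11

Routes whose prefix contains 103.145.200.92:
  0.0.0.0/0 (default, matches everything) -> GigabitEthernet0/8
  102.0.0.0/7 (102.0.0.0 - 103.255.255.255) -> GigabitEthernet0/0
  103.128.0.0/9 (103.128.0.0 - 103.255.255.255) -> GigabitEthernet0/2
  103.128.0.0/10 (103.128.0.0 - 103.191.255.255) -> GigabitEthernet0/10
  103.145.128.0/17 (103.145.128.0 - 103.145.255.255) -> GigabitEthernet0/11
More-specific entries that do NOT match:
  119.145.200.92/30 (119.145.200.92 - 119.145.200.95) does not contain 103.145.200.92
  103.147.200.0/25 (103.147.200.0 - 103.147.200.127) does not contain 103.145.200.92
  103.145.72.0/23 (103.145.72.0 - 103.145.73.255) does not contain 103.145.200.92
  103.145.128.0/18 (103.145.128.0 - 103.145.191.255) does not contain 103.145.200.92
Longest matching prefix is /17 -> interface GigabitEthernet0/11.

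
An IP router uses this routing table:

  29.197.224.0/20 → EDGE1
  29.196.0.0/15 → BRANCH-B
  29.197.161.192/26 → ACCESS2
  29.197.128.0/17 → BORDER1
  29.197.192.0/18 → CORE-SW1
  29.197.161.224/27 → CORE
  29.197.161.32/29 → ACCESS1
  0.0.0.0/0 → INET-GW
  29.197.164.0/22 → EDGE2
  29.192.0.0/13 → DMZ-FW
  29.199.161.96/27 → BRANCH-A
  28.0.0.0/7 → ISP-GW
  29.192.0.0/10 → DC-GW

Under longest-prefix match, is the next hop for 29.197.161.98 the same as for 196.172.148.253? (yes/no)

no

29.197.161.98: longest match 29.197.128.0/17 -> BORDER1
196.172.148.253: longest match 0.0.0.0/0 -> INET-GW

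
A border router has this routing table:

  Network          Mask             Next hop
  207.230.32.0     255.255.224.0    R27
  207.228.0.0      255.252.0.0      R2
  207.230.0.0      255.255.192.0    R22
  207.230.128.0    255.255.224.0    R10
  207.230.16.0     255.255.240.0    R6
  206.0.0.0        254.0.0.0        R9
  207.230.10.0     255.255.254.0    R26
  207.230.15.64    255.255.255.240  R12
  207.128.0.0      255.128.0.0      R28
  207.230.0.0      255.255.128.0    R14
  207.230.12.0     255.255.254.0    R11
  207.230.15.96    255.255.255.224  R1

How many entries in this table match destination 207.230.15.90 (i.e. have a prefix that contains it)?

5

Prefixes containing 207.230.15.90:
  206.0.0.0/7 (206.0.0.0 - 207.255.255.255)
  207.128.0.0/9 (207.128.0.0 - 207.255.255.255)
  207.228.0.0/14 (207.228.0.0 - 207.231.255.255)
  207.230.0.0/17 (207.230.0.0 - 207.230.127.255)
  207.230.0.0/18 (207.230.0.0 - 207.230.63.255)
Total matching entries: 5.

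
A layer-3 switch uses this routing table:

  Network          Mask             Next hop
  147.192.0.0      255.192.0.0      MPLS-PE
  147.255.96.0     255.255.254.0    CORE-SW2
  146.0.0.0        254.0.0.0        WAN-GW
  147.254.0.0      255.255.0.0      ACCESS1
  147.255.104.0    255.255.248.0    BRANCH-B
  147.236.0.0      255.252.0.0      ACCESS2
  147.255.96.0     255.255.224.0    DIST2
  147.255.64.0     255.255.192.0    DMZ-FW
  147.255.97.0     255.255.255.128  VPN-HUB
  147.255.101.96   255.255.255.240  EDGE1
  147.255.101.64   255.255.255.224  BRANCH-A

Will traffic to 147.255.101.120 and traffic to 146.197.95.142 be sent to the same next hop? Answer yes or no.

147.255.101.120: longest match 147.255.96.0/19 -> DIST2
146.197.95.142: longest match 146.0.0.0/7 -> WAN-GW

no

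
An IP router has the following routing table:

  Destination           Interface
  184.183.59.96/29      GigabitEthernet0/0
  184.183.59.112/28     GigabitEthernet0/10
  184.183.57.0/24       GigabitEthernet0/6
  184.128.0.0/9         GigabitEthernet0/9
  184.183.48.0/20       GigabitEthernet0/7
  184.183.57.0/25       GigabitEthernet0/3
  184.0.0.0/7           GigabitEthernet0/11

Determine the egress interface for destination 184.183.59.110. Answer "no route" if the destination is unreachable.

GigabitEthernet0/7

Routes whose prefix contains 184.183.59.110:
  184.0.0.0/7 (184.0.0.0 - 185.255.255.255) -> GigabitEthernet0/11
  184.128.0.0/9 (184.128.0.0 - 184.255.255.255) -> GigabitEthernet0/9
  184.183.48.0/20 (184.183.48.0 - 184.183.63.255) -> GigabitEthernet0/7
More-specific entries that do NOT match:
  184.183.59.96/29 (184.183.59.96 - 184.183.59.103) does not contain 184.183.59.110
  184.183.59.112/28 (184.183.59.112 - 184.183.59.127) does not contain 184.183.59.110
  184.183.57.0/25 (184.183.57.0 - 184.183.57.127) does not contain 184.183.59.110
  184.183.57.0/24 (184.183.57.0 - 184.183.57.255) does not contain 184.183.59.110
Longest matching prefix is /20 -> interface GigabitEthernet0/7.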